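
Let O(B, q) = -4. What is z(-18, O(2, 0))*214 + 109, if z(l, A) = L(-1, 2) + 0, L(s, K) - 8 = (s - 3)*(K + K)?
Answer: -1603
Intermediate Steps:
L(s, K) = 8 + 2*K*(-3 + s) (L(s, K) = 8 + (s - 3)*(K + K) = 8 + (-3 + s)*(2*K) = 8 + 2*K*(-3 + s))
z(l, A) = -8 (z(l, A) = (8 - 6*2 + 2*2*(-1)) + 0 = (8 - 12 - 4) + 0 = -8 + 0 = -8)
z(-18, O(2, 0))*214 + 109 = -8*214 + 109 = -1712 + 109 = -1603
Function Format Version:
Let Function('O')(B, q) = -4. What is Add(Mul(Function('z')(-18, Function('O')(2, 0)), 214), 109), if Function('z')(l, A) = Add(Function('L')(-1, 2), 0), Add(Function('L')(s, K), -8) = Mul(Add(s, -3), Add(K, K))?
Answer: -1603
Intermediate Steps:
Function('L')(s, K) = Add(8, Mul(2, K, Add(-3, s))) (Function('L')(s, K) = Add(8, Mul(Add(s, -3), Add(K, K))) = Add(8, Mul(Add(-3, s), Mul(2, K))) = Add(8, Mul(2, K, Add(-3, s))))
Function('z')(l, A) = -8 (Function('z')(l, A) = Add(Add(8, Mul(-6, 2), Mul(2, 2, -1)), 0) = Add(Add(8, -12, -4), 0) = Add(-8, 0) = -8)
Add(Mul(Function('z')(-18, Function('O')(2, 0)), 214), 109) = Add(Mul(-8, 214), 109) = Add(-1712, 109) = -1603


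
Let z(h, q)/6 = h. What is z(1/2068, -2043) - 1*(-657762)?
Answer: 680125911/1034 ≈ 6.5776e+5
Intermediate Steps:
z(h, q) = 6*h
z(1/2068, -2043) - 1*(-657762) = 6/2068 - 1*(-657762) = 6*(1/2068) + 657762 = 3/1034 + 657762 = 680125911/1034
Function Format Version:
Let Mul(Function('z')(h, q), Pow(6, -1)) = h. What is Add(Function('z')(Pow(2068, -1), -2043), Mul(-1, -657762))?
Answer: Rational(680125911, 1034) ≈ 6.5776e+5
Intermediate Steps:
Function('z')(h, q) = Mul(6, h)
Add(Function('z')(Pow(2068, -1), -2043), Mul(-1, -657762)) = Add(Mul(6, Pow(2068, -1)), Mul(-1, -657762)) = Add(Mul(6, Rational(1, 2068)), 657762) = Add(Rational(3, 1034), 657762) = Rational(680125911, 1034)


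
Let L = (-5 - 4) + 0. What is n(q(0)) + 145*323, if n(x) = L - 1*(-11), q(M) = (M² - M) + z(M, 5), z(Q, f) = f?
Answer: 46837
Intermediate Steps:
L = -9 (L = -9 + 0 = -9)
q(M) = 5 + M² - M (q(M) = (M² - M) + 5 = 5 + M² - M)
n(x) = 2 (n(x) = -9 - 1*(-11) = -9 + 11 = 2)
n(q(0)) + 145*323 = 2 + 145*323 = 2 + 46835 = 46837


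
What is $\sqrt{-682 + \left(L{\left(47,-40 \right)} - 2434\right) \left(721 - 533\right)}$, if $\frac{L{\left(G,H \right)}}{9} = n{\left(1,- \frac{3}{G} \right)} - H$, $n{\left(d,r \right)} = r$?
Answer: $i \sqrt{390702} \approx 625.06 i$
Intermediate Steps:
$L{\left(G,H \right)} = - \frac{27}{G} - 9 H$ ($L{\left(G,H \right)} = 9 \left(- \frac{3}{G} - H\right) = 9 \left(- H - \frac{3}{G}\right) = - \frac{27}{G} - 9 H$)
$\sqrt{-682 + \left(L{\left(47,-40 \right)} - 2434\right) \left(721 - 533\right)} = \sqrt{-682 + \left(\left(- \frac{27}{47} - -360\right) - 2434\right) \left(721 - 533\right)} = \sqrt{-682 + \left(\left(\left(-27\right) \frac{1}{47} + 360\right) - 2434\right) 188} = \sqrt{-682 + \left(\left(- \frac{27}{47} + 360\right) - 2434\right) 188} = \sqrt{-682 + \left(\frac{16893}{47} - 2434\right) 188} = \sqrt{-682 - 390020} = \sqrt{-390702} = i \sqrt{390702}$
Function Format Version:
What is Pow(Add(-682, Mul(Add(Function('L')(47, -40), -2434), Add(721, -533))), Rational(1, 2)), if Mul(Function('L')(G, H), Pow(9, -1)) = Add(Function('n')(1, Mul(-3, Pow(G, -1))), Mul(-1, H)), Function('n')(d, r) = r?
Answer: Mul(I, Pow(390702, Rational(1, 2))) ≈ Mul(625.06, I)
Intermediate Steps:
Function('L')(G, H) = Add(Mul(-27, Pow(G, -1)), Mul(-9, H)) (Function('L')(G, H) = Mul(9, Add(Mul(-3, Pow(G, -1)), Mul(-1, H))) = Mul(9, Add(Mul(-1, H), Mul(-3, Pow(G, -1)))) = Add(Mul(-27, Pow(G, -1)), Mul(-9, H)))
Pow(Add(-682, Mul(Add(Function('L')(47, -40), -2434), Add(721, -533))), Rational(1, 2)) = Pow(Add(-682, Mul(Add(Add(Mul(-27, Pow(47, -1)), Mul(-9, -40)), -2434), Add(721, -533))), Rational(1, 2)) = Pow(Add(-682, Mul(Add(Add(Mul(-27, Rational(1, 47)), 360), -2434), 188)), Rational(1, 2)) = Pow(Add(-682, Mul(Add(Add(Rational(-27, 47), 360), -2434), 188)), Rational(1, 2)) = Pow(Add(-682, Mul(Add(Rational(16893, 47), -2434), 188)), Rational(1, 2)) = Pow(Add(-682, Mul(Rational(-97505, 47), 188)), Rational(1, 2)) = Pow(Add(-682, -390020), Rational(1, 2)) = Pow(-390702, Rational(1, 2)) = Mul(I, Pow(390702, Rational(1, 2)))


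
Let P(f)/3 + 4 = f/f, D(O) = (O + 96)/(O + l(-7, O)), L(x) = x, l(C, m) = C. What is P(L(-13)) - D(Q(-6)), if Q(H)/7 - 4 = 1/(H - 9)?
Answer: -4625/308 ≈ -15.016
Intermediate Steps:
Q(H) = 28 + 7/(-9 + H) (Q(H) = 28 + 7/(H - 9) = 28 + 7/(-9 + H))
D(O) = (96 + O)/(-7 + O) (D(O) = (O + 96)/(O - 7) = (96 + O)/(-7 + O))
P(f) = -9 (P(f) = -12 + 3*(f/f) = -12 + 3*1 = -12 + 3 = -9)
P(L(-13)) - D(Q(-6)) = -9 - (96 + 7*(-35 + 4*(-6))/(-9 - 6))/(-7 + 7*(-35 + 4*(-6))/(-9 - 6)) = -9 - (96 + 7*(-35 - 24)/(-15))/(-7 + 7*(-35 - 24)/(-15)) = -9 - (96 + 7*(-1/15)*(-59))/(-7 + 7*(-1/15)*(-59)) = -9 - (96 + 413/15)/(-7 + 413/15) = -9 - 1853/(308/15*15) = -9 - 15*1853/(308*15) = -9 - 1*1853/308 = -9 - 1853/308 = -4625/308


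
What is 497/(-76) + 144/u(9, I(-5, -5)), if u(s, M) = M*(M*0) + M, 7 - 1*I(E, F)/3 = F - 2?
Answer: -1655/532 ≈ -3.1109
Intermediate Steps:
I(E, F) = 27 - 3*F (I(E, F) = 21 - 3*(F - 2) = 21 - 3*(-2 + F) = 21 + (6 - 3*F) = 27 - 3*F)
u(s, M) = M (u(s, M) = M*0 + M = 0 + M = M)
497/(-76) + 144/u(9, I(-5, -5)) = 497/(-76) + 144/(27 - 3*(-5)) = 497*(-1/76) + 144/(27 + 15) = -497/76 + 144/42 = -497/76 + 144*(1/42) = -497/76 + 24/7 = -1655/532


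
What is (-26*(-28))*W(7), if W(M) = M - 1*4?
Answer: 2184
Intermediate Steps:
W(M) = -4 + M (W(M) = M - 4 = -4 + M)
(-26*(-28))*W(7) = (-26*(-28))*(-4 + 7) = 728*3 = 2184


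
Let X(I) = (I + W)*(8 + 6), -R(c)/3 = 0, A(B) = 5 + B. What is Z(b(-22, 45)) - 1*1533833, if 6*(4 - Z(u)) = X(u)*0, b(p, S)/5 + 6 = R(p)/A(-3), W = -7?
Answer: -1533829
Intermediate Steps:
R(c) = 0 (R(c) = -3*0 = 0)
X(I) = -98 + 14*I (X(I) = (I - 7)*(8 + 6) = (-7 + I)*14 = -98 + 14*I)
b(p, S) = -30 (b(p, S) = -30 + 5*(0/(5 - 3)) = -30 + 5*(0/2) = -30 + 5*(0*(½)) = -30 + 5*0 = -30 + 0 = -30)
Z(u) = 4 (Z(u) = 4 - (-98 + 14*u)*0/6 = 4 - ⅙*0 = 4 + 0 = 4)
Z(b(-22, 45)) - 1*1533833 = 4 - 1*1533833 = 4 - 1533833 = -1533829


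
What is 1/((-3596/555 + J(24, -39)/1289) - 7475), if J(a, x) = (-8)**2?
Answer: -715395/5352177349 ≈ -0.00013366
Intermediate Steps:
J(a, x) = 64
1/((-3596/555 + J(24, -39)/1289) - 7475) = 1/((-3596/555 + 64/1289) - 7475) = 1/(-4599724/715395 - 7475) = 1/(-5352177349/715395) = -715395/5352177349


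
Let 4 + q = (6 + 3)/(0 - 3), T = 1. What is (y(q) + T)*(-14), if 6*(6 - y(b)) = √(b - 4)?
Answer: -98 + 7*I*√11/3 ≈ -98.0 + 7.7388*I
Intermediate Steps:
q = -7 (q = -4 + (6 + 3)/(0 - 3) = -4 + 9/(-3) = -4 + 9*(-⅓) = -4 - 3 = -7)
y(b) = 6 - √(-4 + b)/6 (y(b) = 6 - √(b - 4)/6 = 6 - √(-4 + b)/6)
(y(q) + T)*(-14) = ((6 - √(-4 - 7)/6) + 1)*(-14) = ((6 - I*√11/6) + 1)*(-14) = (7 - I*√11/6)*(-14) = -98 + 7*I*√11/3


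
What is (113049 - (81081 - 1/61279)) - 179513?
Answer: -9041410054/61279 ≈ -1.4755e+5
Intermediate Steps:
(113049 - (81081 - 1/61279)) - 179513 = (113049 - 1*4968562598/61279) - 179513 = (113049 - 4968562598/61279) - 179513 = 1958967073/61279 - 179513 = -9041410054/61279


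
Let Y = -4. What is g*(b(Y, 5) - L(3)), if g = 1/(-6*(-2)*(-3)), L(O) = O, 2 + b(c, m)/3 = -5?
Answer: 2/3 ≈ 0.66667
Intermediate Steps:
b(c, m) = -21 (b(c, m) = -6 + 3*(-5) = -6 - 15 = -21)
g = -1/36 (g = 1/(12*(-3)) = 1/(-36) = -1/36 ≈ -0.027778)
g*(b(Y, 5) - L(3)) = -(-21 - 1*3)/36 = -(-21 - 3)/36 = -1/36*(-24) = 2/3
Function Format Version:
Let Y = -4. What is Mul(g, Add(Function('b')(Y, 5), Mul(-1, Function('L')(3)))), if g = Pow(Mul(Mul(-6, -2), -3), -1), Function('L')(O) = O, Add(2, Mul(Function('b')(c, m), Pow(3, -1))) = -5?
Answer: Rational(2, 3) ≈ 0.66667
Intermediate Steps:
Function('b')(c, m) = -21 (Function('b')(c, m) = Add(-6, Mul(3, -5)) = Add(-6, -15) = -21)
g = Rational(-1, 36) (g = Pow(Mul(12, -3), -1) = Pow(-36, -1) = Rational(-1, 36) ≈ -0.027778)
Mul(g, Add(Function('b')(Y, 5), Mul(-1, Function('L')(3)))) = Mul(Rational(-1, 36), Add(-21, Mul(-1, 3))) = Mul(Rational(-1, 36), Add(-21, -3)) = Mul(Rational(-1, 36), -24) = Rational(2, 3)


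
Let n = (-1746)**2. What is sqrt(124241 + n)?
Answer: sqrt(3172757) ≈ 1781.2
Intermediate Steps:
n = 3048516
sqrt(124241 + n) = sqrt(124241 + 3048516) = sqrt(3172757)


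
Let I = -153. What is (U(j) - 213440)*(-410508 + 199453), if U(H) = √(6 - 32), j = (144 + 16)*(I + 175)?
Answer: 45047579200 - 211055*I*√26 ≈ 4.5048e+10 - 1.0762e+6*I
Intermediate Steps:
j = 3520 (j = (144 + 16)*(-153 + 175) = 160*22 = 3520)
U(H) = I*√26 (U(H) = √(-26) = I*√26)
(U(j) - 213440)*(-410508 + 199453) = (I*√26 - 213440)*(-410508 + 199453) = (-213440 + I*√26)*(-211055) = 45047579200 - 211055*I*√26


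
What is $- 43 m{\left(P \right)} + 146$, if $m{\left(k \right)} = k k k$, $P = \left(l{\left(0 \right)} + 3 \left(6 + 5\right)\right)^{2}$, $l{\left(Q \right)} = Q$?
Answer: $-55533122521$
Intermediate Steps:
$P = 1089$ ($P = \left(0 + 3 \left(6 + 5\right)\right)^{2} = \left(0 + 3 \cdot 11\right)^{2} = \left(0 + 33\right)^{2} = 33^{2} = 1089$)
$m{\left(k \right)} = k^{3}$ ($m{\left(k \right)} = k^{2} k = k^{3}$)
$- 43 m{\left(P \right)} + 146 = - 43 \cdot 1089^{3} + 146 = \left(-43\right) 1291467969 + 146 = -55533122667 + 146 = -55533122521$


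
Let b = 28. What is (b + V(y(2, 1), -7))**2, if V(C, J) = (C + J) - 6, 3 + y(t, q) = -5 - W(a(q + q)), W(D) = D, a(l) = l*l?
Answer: 9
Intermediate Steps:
a(l) = l**2
y(t, q) = -8 - 4*q**2 (y(t, q) = -3 + (-5 - (q + q)**2) = -3 + (-5 - (2*q)**2) = -3 + (-5 - 4*q**2) = -8 - 4*q**2)
V(C, J) = -6 + C + J
(b + V(y(2, 1), -7))**2 = (28 + (-6 + (-8 - 4*1**2) - 7))**2 = (28 + (-6 + (-8 - 4*1) - 7))**2 = (28 + (-6 + (-8 - 4) - 7))**2 = (28 + (-6 - 12 - 7))**2 = (28 - 25)**2 = 3**2 = 9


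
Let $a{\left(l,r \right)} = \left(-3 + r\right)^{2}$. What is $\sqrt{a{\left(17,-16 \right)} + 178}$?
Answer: $7 \sqrt{11} \approx 23.216$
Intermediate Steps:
$\sqrt{a{\left(17,-16 \right)} + 178} = \sqrt{\left(-3 - 16\right)^{2} + 178} = \sqrt{\left(-19\right)^{2} + 178} = \sqrt{361 + 178} = \sqrt{539} = 7 \sqrt{11}$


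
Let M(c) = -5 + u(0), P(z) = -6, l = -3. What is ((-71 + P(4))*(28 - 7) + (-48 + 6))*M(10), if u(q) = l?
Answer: 13272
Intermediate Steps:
u(q) = -3
M(c) = -8 (M(c) = -5 - 3 = -8)
((-71 + P(4))*(28 - 7) + (-48 + 6))*M(10) = ((-71 - 6)*(28 - 7) + (-48 + 6))*(-8) = (-77*21 - 42)*(-8) = (-1617 - 42)*(-8) = -1659*(-8) = 13272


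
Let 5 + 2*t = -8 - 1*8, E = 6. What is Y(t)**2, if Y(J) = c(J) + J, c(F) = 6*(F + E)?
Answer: 5625/4 ≈ 1406.3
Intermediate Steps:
c(F) = 36 + 6*F (c(F) = 6*(F + 6) = 6*(6 + F) = 36 + 6*F)
t = -21/2 (t = -5/2 + (-8 - 1*8)/2 = -5/2 + (-8 - 8)/2 = -5/2 + (1/2)*(-16) = -5/2 - 8 = -21/2 ≈ -10.500)
Y(J) = 36 + 7*J (Y(J) = (36 + 6*J) + J = 36 + 7*J)
Y(t)**2 = (36 + 7*(-21/2))**2 = (36 - 147/2)**2 = (-75/2)**2 = 5625/4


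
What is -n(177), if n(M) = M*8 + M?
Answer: -1593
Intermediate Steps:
n(M) = 9*M (n(M) = 8*M + M = 9*M)
-n(177) = -9*177 = -1*1593 = -1593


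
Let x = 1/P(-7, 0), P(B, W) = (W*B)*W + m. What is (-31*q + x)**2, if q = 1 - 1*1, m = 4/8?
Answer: 4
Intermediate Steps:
m = 1/2 (m = 4*(1/8) = 1/2 ≈ 0.50000)
P(B, W) = 1/2 + B*W**2 (P(B, W) = (W*B)*W + 1/2 = (B*W)*W + 1/2 = B*W**2 + 1/2 = 1/2 + B*W**2)
q = 0 (q = 1 - 1 = 0)
x = 2 (x = 1/(1/2 - 7*0**2) = 1/(1/2 - 7*0) = 1/(1/2 + 0) = 1/(1/2) = 2)
(-31*q + x)**2 = (-31*0 + 2)**2 = (0 + 2)**2 = 2**2 = 4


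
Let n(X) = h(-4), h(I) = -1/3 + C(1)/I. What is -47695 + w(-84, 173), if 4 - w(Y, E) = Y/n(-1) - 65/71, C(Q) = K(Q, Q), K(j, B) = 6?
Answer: -37281740/781 ≈ -47736.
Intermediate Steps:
C(Q) = 6
h(I) = -1/3 + 6/I
n(X) = -11/6 (n(X) = (1/3)*(18 - 1*(-4))/(-4) = (1/3)*(-1/4)*(18 + 4) = (1/3)*(-1/4)*22 = -11/6)
w(Y, E) = 349/71 + 6*Y/11 (w(Y, E) = 4 - (Y/(-11/6) - 65/71) = 4 - (Y*(-6/11) - 65*1/71) = 4 - (-6*Y/11 - 65/71) = 4 - (-65/71 - 6*Y/11) = 4 + (65/71 + 6*Y/11) = 349/71 + 6*Y/11)
-47695 + w(-84, 173) = -47695 + (349/71 + (6/11)*(-84)) = -47695 + (349/71 - 504/11) = -47695 - 31945/781 = -37281740/781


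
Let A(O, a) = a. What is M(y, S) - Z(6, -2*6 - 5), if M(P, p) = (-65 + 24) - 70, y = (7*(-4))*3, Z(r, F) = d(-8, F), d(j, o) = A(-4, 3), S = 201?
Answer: -114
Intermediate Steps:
d(j, o) = 3
Z(r, F) = 3
y = -84 (y = -28*3 = -84)
M(P, p) = -111 (M(P, p) = -41 - 70 = -111)
M(y, S) - Z(6, -2*6 - 5) = -111 - 1*3 = -111 - 3 = -114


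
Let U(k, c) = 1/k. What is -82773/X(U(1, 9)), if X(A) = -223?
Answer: 82773/223 ≈ 371.18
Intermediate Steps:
-82773/X(U(1, 9)) = -82773/(-223) = -82773*(-1/223) = 82773/223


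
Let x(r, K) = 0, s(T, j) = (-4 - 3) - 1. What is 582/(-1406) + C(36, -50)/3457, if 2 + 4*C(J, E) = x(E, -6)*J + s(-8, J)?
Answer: -2015489/4860542 ≈ -0.41466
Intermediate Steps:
s(T, j) = -8 (s(T, j) = -7 - 1 = -8)
C(J, E) = -5/2 (C(J, E) = -1/2 + (0*J - 8)/4 = -1/2 + (0 - 8)/4 = -1/2 + (1/4)*(-8) = -1/2 - 2 = -5/2)
582/(-1406) + C(36, -50)/3457 = 582/(-1406) - 5/2/3457 = 582*(-1/1406) - 5/2*1/3457 = -291/703 - 5/6914 = -2015489/4860542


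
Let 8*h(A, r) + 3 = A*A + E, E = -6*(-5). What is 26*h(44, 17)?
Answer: 25519/4 ≈ 6379.8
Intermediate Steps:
E = 30
h(A, r) = 27/8 + A²/8 (h(A, r) = -3/8 + (A*A + 30)/8 = -3/8 + (A² + 30)/8 = -3/8 + (30 + A²)/8 = -3/8 + (15/4 + A²/8) = 27/8 + A²/8)
26*h(44, 17) = 26*(27/8 + (⅛)*44²) = 26*(27/8 + (⅛)*1936) = 26*(27/8 + 242) = 26*(1963/8) = 25519/4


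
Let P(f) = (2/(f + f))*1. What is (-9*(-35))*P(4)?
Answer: 315/4 ≈ 78.750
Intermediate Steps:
P(f) = 1/f (P(f) = (2/(2*f))*1 = ((1/(2*f))*2)*1 = 1/f)
(-9*(-35))*P(4) = -9*(-35)/4 = 315*(¼) = 315/4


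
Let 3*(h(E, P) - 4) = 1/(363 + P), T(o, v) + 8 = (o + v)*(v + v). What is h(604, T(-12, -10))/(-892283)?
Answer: -1363/304013565 ≈ -4.4834e-6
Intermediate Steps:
T(o, v) = -8 + 2*v*(o + v) (T(o, v) = -8 + (o + v)*(v + v) = -8 + (o + v)*(2*v) = -8 + 2*v*(o + v))
h(E, P) = 4 + 1/(3*(363 + P))
h(604, T(-12, -10))/(-892283) = ((4357 + 12*(-8 + 2*(-10)**2 + 2*(-12)*(-10)))/(3*(363 + (-8 + 2*(-10)**2 + 2*(-12)*(-10)))))/(-892283) = ((4357 + 12*(-8 + 2*100 + 240))/(3*(363 + (-8 + 2*100 + 240))))*(-1/892283) = ((4357 + 12*(-8 + 200 + 240))/(3*(363 + (-8 + 200 + 240))))*(-1/892283) = ((4357 + 12*432)/(3*(363 + 432)))*(-1/892283) = ((1/3)*(4357 + 5184)/795)*(-1/892283) = ((1/3)*(1/795)*9541)*(-1/892283) = (9541/2385)*(-1/892283) = -1363/304013565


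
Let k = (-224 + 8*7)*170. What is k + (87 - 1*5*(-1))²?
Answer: -20096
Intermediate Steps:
k = -28560 (k = (-224 + 56)*170 = -168*170 = -28560)
k + (87 - 1*5*(-1))² = -28560 + (87 - 1*5*(-1))² = -28560 + (87 - 5*(-1))² = -28560 + (87 + 5)² = -28560 + 92² = -28560 + 8464 = -20096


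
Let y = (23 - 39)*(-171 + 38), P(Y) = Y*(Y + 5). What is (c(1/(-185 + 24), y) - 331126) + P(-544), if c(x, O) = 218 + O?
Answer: -35564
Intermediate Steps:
P(Y) = Y*(5 + Y)
y = 2128 (y = -16*(-133) = 2128)
(c(1/(-185 + 24), y) - 331126) + P(-544) = ((218 + 2128) - 331126) - 544*(5 - 544) = (2346 - 331126) - 544*(-539) = -328780 + 293216 = -35564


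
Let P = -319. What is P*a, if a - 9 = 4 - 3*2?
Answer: -2233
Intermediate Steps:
a = 7 (a = 9 + (4 - 3*2) = 9 + (4 - 6) = 9 - 2 = 7)
P*a = -319*7 = -2233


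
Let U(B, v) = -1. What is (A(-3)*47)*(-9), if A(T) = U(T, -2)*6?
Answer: 2538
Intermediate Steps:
A(T) = -6 (A(T) = -1*6 = -6)
(A(-3)*47)*(-9) = -6*47*(-9) = -282*(-9) = 2538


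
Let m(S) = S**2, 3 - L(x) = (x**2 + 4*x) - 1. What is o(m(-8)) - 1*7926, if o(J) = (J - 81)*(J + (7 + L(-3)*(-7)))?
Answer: -8300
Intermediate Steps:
L(x) = 4 - x**2 - 4*x (L(x) = 3 - ((x**2 + 4*x) - 1) = 3 - (-1 + x**2 + 4*x) = 3 + (1 - x**2 - 4*x) = 4 - x**2 - 4*x)
o(J) = (-81 + J)*(-42 + J) (o(J) = (J - 81)*(J + (7 + (4 - 1*(-3)**2 - 4*(-3))*(-7))) = (-81 + J)*(J + (7 + (4 - 1*9 + 12)*(-7))) = (-81 + J)*(J + (7 + (4 - 9 + 12)*(-7))) = (-81 + J)*(J + (7 + 7*(-7))) = (-81 + J)*(J + (7 - 49)) = (-81 + J)*(J - 42) = (-81 + J)*(-42 + J))
o(m(-8)) - 1*7926 = (3402 + ((-8)**2)**2 - 123*(-8)**2) - 1*7926 = (3402 + 64**2 - 123*64) - 7926 = (3402 + 4096 - 7872) - 7926 = -374 - 7926 = -8300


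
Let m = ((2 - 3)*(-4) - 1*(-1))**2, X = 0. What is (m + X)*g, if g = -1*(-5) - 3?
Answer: 50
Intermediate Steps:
g = 2 (g = 5 - 3 = 2)
m = 25 (m = (-1*(-4) + 1)**2 = (4 + 1)**2 = 5**2 = 25)
(m + X)*g = (25 + 0)*2 = 25*2 = 50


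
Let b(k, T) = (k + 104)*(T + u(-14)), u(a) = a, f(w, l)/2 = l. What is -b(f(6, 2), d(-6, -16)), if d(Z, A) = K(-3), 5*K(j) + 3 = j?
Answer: 8208/5 ≈ 1641.6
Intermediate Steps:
K(j) = -⅗ + j/5
f(w, l) = 2*l
d(Z, A) = -6/5 (d(Z, A) = -⅗ + (⅕)*(-3) = -⅗ - ⅗ = -6/5)
b(k, T) = (-14 + T)*(104 + k) (b(k, T) = (k + 104)*(T - 14) = (104 + k)*(-14 + T) = (-14 + T)*(104 + k))
-b(f(6, 2), d(-6, -16)) = -(-1456 - 28*2 + 104*(-6/5) - 12*2/5) = -(-1456 - 14*4 - 624/5 - 6/5*4) = -(-1456 - 56 - 624/5 - 24/5) = -1*(-8208/5) = 8208/5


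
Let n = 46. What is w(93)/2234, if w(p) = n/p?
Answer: 23/103881 ≈ 0.00022141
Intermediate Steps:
w(p) = 46/p
w(93)/2234 = (46/93)/2234 = (46*(1/93))*(1/2234) = (46/93)*(1/2234) = 23/103881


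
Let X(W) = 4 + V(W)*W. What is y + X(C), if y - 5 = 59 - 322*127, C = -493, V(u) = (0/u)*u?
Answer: -40826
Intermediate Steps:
V(u) = 0 (V(u) = 0*u = 0)
X(W) = 4 (X(W) = 4 + 0*W = 4 + 0 = 4)
y = -40830 (y = 5 + (59 - 322*127) = 5 + (59 - 40894) = 5 - 40835 = -40830)
y + X(C) = -40830 + 4 = -40826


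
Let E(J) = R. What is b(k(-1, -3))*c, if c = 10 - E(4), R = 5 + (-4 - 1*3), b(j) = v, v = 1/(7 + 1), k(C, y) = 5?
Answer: 3/2 ≈ 1.5000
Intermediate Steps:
v = ⅛ (v = 1/8 = ⅛ ≈ 0.12500)
b(j) = ⅛
R = -2 (R = 5 + (-4 - 3) = 5 - 7 = -2)
E(J) = -2
c = 12 (c = 10 - 1*(-2) = 10 + 2 = 12)
b(k(-1, -3))*c = (⅛)*12 = 3/2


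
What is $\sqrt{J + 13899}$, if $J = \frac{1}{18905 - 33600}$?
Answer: $\frac{2 \sqrt{750348022445}}{14695} \approx 117.89$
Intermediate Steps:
$J = - \frac{1}{14695}$ ($J = \frac{1}{-14695} = - \frac{1}{14695} \approx -6.805 \cdot 10^{-5}$)
$\sqrt{J + 13899} = \sqrt{- \frac{1}{14695} + 13899} = \sqrt{\frac{204245804}{14695}} = \frac{2 \sqrt{750348022445}}{14695}$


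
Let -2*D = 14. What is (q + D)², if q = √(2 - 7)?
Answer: (7 - I*√5)² ≈ 44.0 - 31.305*I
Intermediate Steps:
D = -7 (D = -½*14 = -7)
q = I*√5 (q = √(-5) = I*√5 ≈ 2.2361*I)
(q + D)² = (I*√5 - 7)² = (-7 + I*√5)²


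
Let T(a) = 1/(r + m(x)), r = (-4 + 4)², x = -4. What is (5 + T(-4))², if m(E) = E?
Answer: 361/16 ≈ 22.563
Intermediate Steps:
r = 0 (r = 0² = 0)
T(a) = -¼ (T(a) = 1/(0 - 4) = 1/(-4) = -¼)
(5 + T(-4))² = (5 - ¼)² = (19/4)² = 361/16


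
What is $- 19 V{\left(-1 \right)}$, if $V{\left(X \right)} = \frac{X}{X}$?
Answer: $-19$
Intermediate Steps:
$V{\left(X \right)} = 1$
$- 19 V{\left(-1 \right)} = \left(-19\right) 1 = -19$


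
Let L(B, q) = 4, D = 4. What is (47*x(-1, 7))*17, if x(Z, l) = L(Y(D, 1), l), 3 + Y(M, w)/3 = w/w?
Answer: 3196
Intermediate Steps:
Y(M, w) = -6 (Y(M, w) = -9 + 3*(w/w) = -9 + 3*1 = -9 + 3 = -6)
x(Z, l) = 4
(47*x(-1, 7))*17 = (47*4)*17 = 188*17 = 3196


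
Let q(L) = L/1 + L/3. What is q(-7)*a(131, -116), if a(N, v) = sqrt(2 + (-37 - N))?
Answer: -28*I*sqrt(166)/3 ≈ -120.25*I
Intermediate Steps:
a(N, v) = sqrt(-35 - N)
q(L) = 4*L/3 (q(L) = L*1 + L*(1/3) = L + L/3 = 4*L/3)
q(-7)*a(131, -116) = ((4/3)*(-7))*sqrt(-35 - 1*131) = -28*sqrt(-35 - 131)/3 = -28*I*sqrt(166)/3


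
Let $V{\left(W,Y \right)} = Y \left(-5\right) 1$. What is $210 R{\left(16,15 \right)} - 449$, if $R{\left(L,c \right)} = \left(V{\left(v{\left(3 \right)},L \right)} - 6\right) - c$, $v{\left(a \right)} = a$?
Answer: $-21659$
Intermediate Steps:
$V{\left(W,Y \right)} = - 5 Y$ ($V{\left(W,Y \right)} = - 5 Y 1 = - 5 Y$)
$R{\left(L,c \right)} = -6 - c - 5 L$ ($R{\left(L,c \right)} = \left(- 5 L - 6\right) - c = \left(-6 - 5 L\right) - c = -6 - c - 5 L$)
$210 R{\left(16,15 \right)} - 449 = 210 \left(-6 - 15 - 80\right) - 449 = 210 \left(-101\right) - 449 = -21210 - 449 = -21659$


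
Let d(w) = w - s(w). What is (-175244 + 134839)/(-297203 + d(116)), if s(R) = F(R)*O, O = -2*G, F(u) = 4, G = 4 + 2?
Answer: 40405/297039 ≈ 0.13603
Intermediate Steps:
G = 6
O = -12 (O = -2*6 = -12)
s(R) = -48 (s(R) = 4*(-12) = -48)
d(w) = 48 + w (d(w) = w - 1*(-48) = w + 48 = 48 + w)
(-175244 + 134839)/(-297203 + d(116)) = (-175244 + 134839)/(-297203 + (48 + 116)) = -40405/(-297203 + 164) = -40405/(-297039) = -40405*(-1/297039) = 40405/297039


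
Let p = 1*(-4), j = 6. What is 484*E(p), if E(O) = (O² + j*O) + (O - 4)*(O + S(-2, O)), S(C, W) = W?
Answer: 27104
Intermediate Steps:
p = -4
E(O) = O² + 6*O + 2*O*(-4 + O) (E(O) = (O² + 6*O) + (O - 4)*(O + O) = (O² + 6*O) + (-4 + O)*(2*O) = (O² + 6*O) + 2*O*(-4 + O) = O² + 6*O + 2*O*(-4 + O))
484*E(p) = 484*(-4*(-2 + 3*(-4))) = 484*(-4*(-2 - 12)) = 484*(-4*(-14)) = 484*56 = 27104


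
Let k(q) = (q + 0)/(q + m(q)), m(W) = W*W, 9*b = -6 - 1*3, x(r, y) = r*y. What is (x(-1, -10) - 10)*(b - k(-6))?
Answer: 0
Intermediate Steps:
b = -1 (b = (-6 - 1*3)/9 = (-6 - 3)/9 = (⅑)*(-9) = -1)
m(W) = W²
k(q) = q/(q + q²) (k(q) = (q + 0)/(q + q²) = q/(q + q²))
(x(-1, -10) - 10)*(b - k(-6)) = (-1*(-10) - 10)*(-1 - 1/(1 - 6)) = (10 - 10)*(-1 - 1/(-5)) = 0*(-1 - 1*(-⅕)) = 0*(-1 + ⅕) = 0*(-⅘) = 0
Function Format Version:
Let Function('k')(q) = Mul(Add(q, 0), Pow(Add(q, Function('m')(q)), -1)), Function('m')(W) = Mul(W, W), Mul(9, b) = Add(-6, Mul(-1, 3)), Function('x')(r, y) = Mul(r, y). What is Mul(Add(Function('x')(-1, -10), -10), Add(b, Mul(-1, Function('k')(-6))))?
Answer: 0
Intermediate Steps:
b = -1 (b = Mul(Rational(1, 9), Add(-6, Mul(-1, 3))) = Mul(Rational(1, 9), Add(-6, -3)) = Mul(Rational(1, 9), -9) = -1)
Function('m')(W) = Pow(W, 2)
Function('k')(q) = Mul(q, Pow(Add(q, Pow(q, 2)), -1)) (Function('k')(q) = Mul(Add(q, 0), Pow(Add(q, Pow(q, 2)), -1)) = Mul(q, Pow(Add(q, Pow(q, 2)), -1)))
Mul(Add(Function('x')(-1, -10), -10), Add(b, Mul(-1, Function('k')(-6)))) = Mul(Add(Mul(-1, -10), -10), Add(-1, Mul(-1, Pow(Add(1, -6), -1)))) = Mul(Add(10, -10), Add(-1, Mul(-1, Pow(-5, -1)))) = Mul(0, Add(-1, Mul(-1, Rational(-1, 5)))) = Mul(0, Add(-1, Rational(1, 5))) = Mul(0, Rational(-4, 5)) = 0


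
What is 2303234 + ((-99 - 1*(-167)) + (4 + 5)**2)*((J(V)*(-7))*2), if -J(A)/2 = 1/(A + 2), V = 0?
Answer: 2305320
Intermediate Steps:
J(A) = -2/(2 + A) (J(A) = -2/(A + 2) = -2/(2 + A))
2303234 + ((-99 - 1*(-167)) + (4 + 5)**2)*((J(V)*(-7))*2) = 2303234 + ((-99 - 1*(-167)) + (4 + 5)**2)*((-2/(2 + 0)*(-7))*2) = 2303234 + ((-99 + 167) + 9**2)*((-2/2*(-7))*2) = 2303234 + (68 + 81)*((-2*1/2*(-7))*2) = 2303234 + 149*(-1*(-7)*2) = 2303234 + 149*(7*2) = 2303234 + 149*14 = 2303234 + 2086 = 2305320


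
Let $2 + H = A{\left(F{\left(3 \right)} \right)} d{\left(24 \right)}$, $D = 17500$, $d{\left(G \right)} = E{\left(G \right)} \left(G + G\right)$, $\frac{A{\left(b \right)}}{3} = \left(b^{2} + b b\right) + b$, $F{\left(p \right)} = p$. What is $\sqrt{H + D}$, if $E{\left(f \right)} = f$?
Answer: $\sqrt{90074} \approx 300.12$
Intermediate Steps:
$A{\left(b \right)} = 3 b + 6 b^{2}$ ($A{\left(b \right)} = 3 \left(\left(b^{2} + b b\right) + b\right) = 3 \left(\left(b^{2} + b^{2}\right) + b\right) = 3 \left(2 b^{2} + b\right) = 3 \left(b + 2 b^{2}\right) = 3 b + 6 b^{2}$)
$d{\left(G \right)} = 2 G^{2}$ ($d{\left(G \right)} = G \left(G + G\right) = G 2 G = 2 G^{2}$)
$H = 72574$ ($H = -2 + 3 \cdot 3 \left(1 + 2 \cdot 3\right) 2 \cdot 24^{2} = -2 + 3 \cdot 3 \left(1 + 6\right) 2 \cdot 576 = -2 + 3 \cdot 3 \cdot 7 \cdot 1152 = -2 + 63 \cdot 1152 = -2 + 72576 = 72574$)
$\sqrt{H + D} = \sqrt{72574 + 17500} = \sqrt{90074}$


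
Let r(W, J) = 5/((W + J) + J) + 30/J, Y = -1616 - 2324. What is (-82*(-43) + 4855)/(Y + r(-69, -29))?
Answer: -30867223/14514975 ≈ -2.1266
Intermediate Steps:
Y = -3940
r(W, J) = 5/(W + 2*J) + 30/J (r(W, J) = 5/((J + W) + J) + 30/J = 5/(W + 2*J) + 30/J)
(-82*(-43) + 4855)/(Y + r(-69, -29)) = (-82*(-43) + 4855)/(-3940 + 5*(6*(-69) + 13*(-29))/(-29*(-69 + 2*(-29)))) = (3526 + 4855)/(-3940 + 5*(-1/29)*(-414 - 377)/(-69 - 58)) = 8381/(-3940 + 5*(-1/29)*(-791)/(-127)) = 8381/(-3940 + 5*(-1/29)*(-1/127)*(-791)) = 8381/(-3940 - 3955/3683) = 8381/(-14514975/3683) = 8381*(-3683/14514975) = -30867223/14514975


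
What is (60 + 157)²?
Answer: 47089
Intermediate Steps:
(60 + 157)² = 217² = 47089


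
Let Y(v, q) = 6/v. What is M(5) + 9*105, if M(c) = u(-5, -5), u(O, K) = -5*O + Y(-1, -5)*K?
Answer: 1000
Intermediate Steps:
u(O, K) = -6*K - 5*O (u(O, K) = -5*O + (6/(-1))*K = -5*O + (6*(-1))*K = -5*O - 6*K = -6*K - 5*O)
M(c) = 55 (M(c) = -6*(-5) - 5*(-5) = 30 + 25 = 55)
M(5) + 9*105 = 55 + 9*105 = 55 + 945 = 1000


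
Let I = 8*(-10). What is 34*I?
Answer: -2720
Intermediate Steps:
I = -80
34*I = 34*(-80) = -2720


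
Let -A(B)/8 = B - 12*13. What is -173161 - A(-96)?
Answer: -175177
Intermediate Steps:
A(B) = 1248 - 8*B (A(B) = -8*(B - 12*13) = -8*(B - 156) = -8*(-156 + B) = 1248 - 8*B)
-173161 - A(-96) = -173161 - (1248 - 8*(-96)) = -173161 - (1248 + 768) = -173161 - 1*2016 = -173161 - 2016 = -175177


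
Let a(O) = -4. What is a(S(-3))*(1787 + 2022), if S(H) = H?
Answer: -15236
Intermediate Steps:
a(S(-3))*(1787 + 2022) = -4*(1787 + 2022) = -4*3809 = -15236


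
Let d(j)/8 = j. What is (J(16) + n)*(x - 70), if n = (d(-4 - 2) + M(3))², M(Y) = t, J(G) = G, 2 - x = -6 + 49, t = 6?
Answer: -197580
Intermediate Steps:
x = -41 (x = 2 - (-6 + 49) = 2 - 1*43 = 2 - 43 = -41)
M(Y) = 6
d(j) = 8*j
n = 1764 (n = (8*(-4 - 2) + 6)² = (8*(-6) + 6)² = (-48 + 6)² = (-42)² = 1764)
(J(16) + n)*(x - 70) = (16 + 1764)*(-41 - 70) = 1780*(-111) = -197580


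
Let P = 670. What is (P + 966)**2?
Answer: 2676496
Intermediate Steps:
(P + 966)**2 = (670 + 966)**2 = 1636**2 = 2676496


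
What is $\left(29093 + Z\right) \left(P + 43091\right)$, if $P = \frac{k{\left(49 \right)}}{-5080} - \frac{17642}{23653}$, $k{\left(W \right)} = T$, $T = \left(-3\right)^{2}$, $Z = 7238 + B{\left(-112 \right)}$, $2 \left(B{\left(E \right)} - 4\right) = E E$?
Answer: $\frac{220602250090650021}{120157240} \approx 1.8359 \cdot 10^{9}$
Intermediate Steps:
$B{\left(E \right)} = 4 + \frac{E^{2}}{2}$ ($B{\left(E \right)} = 4 + \frac{E E}{2} = 4 + \frac{E^{2}}{2}$)
$Z = 13514$ ($Z = 7238 + \left(4 + \frac{\left(-112\right)^{2}}{2}\right) = 7238 + \left(4 + \frac{1}{2} \cdot 12544\right) = 7238 + \left(4 + 6272\right) = 7238 + 6276 = 13514$)
$T = 9$
$k{\left(W \right)} = 9$
$P = - \frac{89834237}{120157240}$ ($P = \frac{9}{-5080} - \frac{17642}{23653} = 9 \left(- \frac{1}{5080}\right) - \frac{17642}{23653} = - \frac{9}{5080} - \frac{17642}{23653} = - \frac{89834237}{120157240} \approx -0.74764$)
$\left(29093 + Z\right) \left(P + 43091\right) = \left(29093 + 13514\right) \left(- \frac{89834237}{120157240} + 43091\right) = 42607 \cdot \frac{5177605794603}{120157240} = \frac{220602250090650021}{120157240}$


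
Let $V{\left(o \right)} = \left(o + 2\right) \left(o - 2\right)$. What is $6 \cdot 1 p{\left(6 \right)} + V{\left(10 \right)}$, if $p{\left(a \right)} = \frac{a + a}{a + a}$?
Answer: $102$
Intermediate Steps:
$p{\left(a \right)} = 1$ ($p{\left(a \right)} = \frac{2 a}{2 a} = 2 a \frac{1}{2 a} = 1$)
$V{\left(o \right)} = \left(-2 + o\right) \left(2 + o\right)$ ($V{\left(o \right)} = \left(2 + o\right) \left(-2 + o\right) = \left(-2 + o\right) \left(2 + o\right)$)
$6 \cdot 1 p{\left(6 \right)} + V{\left(10 \right)} = 6 \cdot 1 \cdot 1 - \left(4 - 10^{2}\right) = 6 \cdot 1 + \left(-4 + 100\right) = 6 + 96 = 102$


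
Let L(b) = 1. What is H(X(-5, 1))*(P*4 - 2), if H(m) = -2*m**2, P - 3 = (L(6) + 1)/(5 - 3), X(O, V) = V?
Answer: -28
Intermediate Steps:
P = 4 (P = 3 + (1 + 1)/(5 - 3) = 3 + 2/2 = 3 + 2*(1/2) = 3 + 1 = 4)
H(X(-5, 1))*(P*4 - 2) = (-2*1**2)*(4*4 - 2) = (-2*1)*(16 - 2) = -2*14 = -28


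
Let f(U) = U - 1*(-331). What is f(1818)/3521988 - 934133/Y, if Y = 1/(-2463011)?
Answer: 8103319038060434593/3521988 ≈ 2.3008e+12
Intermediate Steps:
f(U) = 331 + U (f(U) = U + 331 = 331 + U)
Y = -1/2463011 ≈ -4.0601e-7
f(1818)/3521988 - 934133/Y = (331 + 1818)/3521988 - 934133/(-1/2463011) = 2149*(1/3521988) - 934133*(-2463011) = 2149/3521988 + 2300779854463 = 8103319038060434593/3521988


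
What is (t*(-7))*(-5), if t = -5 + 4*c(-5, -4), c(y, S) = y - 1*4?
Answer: -1435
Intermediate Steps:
c(y, S) = -4 + y (c(y, S) = y - 4 = -4 + y)
t = -41 (t = -5 + 4*(-4 - 5) = -5 + 4*(-9) = -5 - 36 = -41)
(t*(-7))*(-5) = -41*(-7)*(-5) = 287*(-5) = -1435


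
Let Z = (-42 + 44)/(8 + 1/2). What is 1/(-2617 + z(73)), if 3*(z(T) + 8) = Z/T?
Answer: -3723/9772871 ≈ -0.00038095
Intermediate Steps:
Z = 4/17 (Z = 2/(8 + ½) = 2/(17/2) = 2*(2/17) = 4/17 ≈ 0.23529)
z(T) = -8 + 4/(51*T) (z(T) = -8 + (4/(17*T))/3 = -8 + 4/(51*T))
1/(-2617 + z(73)) = 1/(-2617 + (-8 + (4/51)/73)) = 1/(-2617 + (-8 + (4/51)*(1/73))) = 1/(-2617 + (-8 + 4/3723)) = 1/(-2617 - 29780/3723) = 1/(-9772871/3723) = -3723/9772871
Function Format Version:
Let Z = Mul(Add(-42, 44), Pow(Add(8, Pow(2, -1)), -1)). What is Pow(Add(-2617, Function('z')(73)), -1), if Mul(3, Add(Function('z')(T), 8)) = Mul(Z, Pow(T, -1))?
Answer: Rational(-3723, 9772871) ≈ -0.00038095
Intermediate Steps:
Z = Rational(4, 17) (Z = Mul(2, Pow(Add(8, Rational(1, 2)), -1)) = Mul(2, Pow(Rational(17, 2), -1)) = Mul(2, Rational(2, 17)) = Rational(4, 17) ≈ 0.23529)
Function('z')(T) = Add(-8, Mul(Rational(4, 51), Pow(T, -1))) (Function('z')(T) = Add(-8, Mul(Rational(1, 3), Mul(Rational(4, 17), Pow(T, -1)))) = Add(-8, Mul(Rational(4, 51), Pow(T, -1))))
Pow(Add(-2617, Function('z')(73)), -1) = Pow(Add(-2617, Add(-8, Mul(Rational(4, 51), Pow(73, -1)))), -1) = Pow(Add(-2617, Add(-8, Mul(Rational(4, 51), Rational(1, 73)))), -1) = Pow(Add(-2617, Add(-8, Rational(4, 3723))), -1) = Pow(Add(-2617, Rational(-29780, 3723)), -1) = Pow(Rational(-9772871, 3723), -1) = Rational(-3723, 9772871)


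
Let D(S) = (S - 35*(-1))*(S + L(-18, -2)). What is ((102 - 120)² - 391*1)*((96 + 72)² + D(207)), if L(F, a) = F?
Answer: -4955454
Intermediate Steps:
D(S) = (-18 + S)*(35 + S) (D(S) = (S - 35*(-1))*(S - 18) = (S + 35)*(-18 + S) = (35 + S)*(-18 + S) = (-18 + S)*(35 + S))
((102 - 120)² - 391*1)*((96 + 72)² + D(207)) = ((102 - 120)² - 391*1)*((96 + 72)² + (-630 + 207² + 17*207)) = ((-18)² - 391)*(168² + (-630 + 42849 + 3519)) = (324 - 391)*(28224 + 45738) = -67*73962 = -4955454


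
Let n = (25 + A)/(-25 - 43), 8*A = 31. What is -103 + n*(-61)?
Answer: -41941/544 ≈ -77.097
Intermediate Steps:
A = 31/8 (A = (⅛)*31 = 31/8 ≈ 3.8750)
n = -231/544 (n = (25 + 31/8)/(-25 - 43) = (231/8)/(-68) = (231/8)*(-1/68) = -231/544 ≈ -0.42463)
-103 + n*(-61) = -103 - 231/544*(-61) = -103 + 14091/544 = -41941/544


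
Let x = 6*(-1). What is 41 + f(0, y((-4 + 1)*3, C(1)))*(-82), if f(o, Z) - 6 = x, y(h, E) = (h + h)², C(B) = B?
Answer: 41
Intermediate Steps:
x = -6
y(h, E) = 4*h² (y(h, E) = (2*h)² = 4*h²)
f(o, Z) = 0 (f(o, Z) = 6 - 6 = 0)
41 + f(0, y((-4 + 1)*3, C(1)))*(-82) = 41 + 0*(-82) = 41 + 0 = 41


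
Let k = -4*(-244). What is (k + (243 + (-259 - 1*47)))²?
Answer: 833569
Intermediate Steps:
k = 976
(k + (243 + (-259 - 1*47)))² = (976 + (243 + (-259 - 1*47)))² = (976 + (243 + (-259 - 47)))² = (976 + (243 - 306))² = (976 - 63)² = 913² = 833569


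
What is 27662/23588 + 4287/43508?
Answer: 326160013/256566676 ≈ 1.2712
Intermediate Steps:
27662/23588 + 4287/43508 = 27662*(1/23588) + 4287*(1/43508) = 13831/11794 + 4287/43508 = 326160013/256566676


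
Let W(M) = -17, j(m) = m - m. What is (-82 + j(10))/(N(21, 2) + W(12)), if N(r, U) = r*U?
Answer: -82/25 ≈ -3.2800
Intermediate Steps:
j(m) = 0
N(r, U) = U*r
(-82 + j(10))/(N(21, 2) + W(12)) = (-82 + 0)/(2*21 - 17) = -82/(42 - 17) = -82/25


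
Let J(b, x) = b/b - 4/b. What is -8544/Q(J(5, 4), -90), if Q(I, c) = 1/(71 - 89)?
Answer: 153792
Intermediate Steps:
J(b, x) = 1 - 4/b
Q(I, c) = -1/18 (Q(I, c) = 1/(-18) = -1/18)
-8544/Q(J(5, 4), -90) = -8544/(-1/18) = -8544*(-18) = 153792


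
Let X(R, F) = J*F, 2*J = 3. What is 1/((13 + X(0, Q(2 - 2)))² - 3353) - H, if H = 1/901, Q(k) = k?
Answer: -4085/2868784 ≈ -0.0014239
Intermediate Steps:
J = 3/2 (J = (½)*3 = 3/2 ≈ 1.5000)
X(R, F) = 3*F/2
H = 1/901 ≈ 0.0011099
1/((13 + X(0, Q(2 - 2)))² - 3353) - H = 1/((13 + 3*(2 - 2)/2)² - 3353) - 1*1/901 = 1/((13 + (3/2)*0)² - 3353) - 1/901 = 1/((13 + 0)² - 3353) - 1/901 = 1/(13² - 3353) - 1/901 = 1/(169 - 3353) - 1/901 = 1/(-3184) - 1/901 = -1/3184 - 1/901 = -4085/2868784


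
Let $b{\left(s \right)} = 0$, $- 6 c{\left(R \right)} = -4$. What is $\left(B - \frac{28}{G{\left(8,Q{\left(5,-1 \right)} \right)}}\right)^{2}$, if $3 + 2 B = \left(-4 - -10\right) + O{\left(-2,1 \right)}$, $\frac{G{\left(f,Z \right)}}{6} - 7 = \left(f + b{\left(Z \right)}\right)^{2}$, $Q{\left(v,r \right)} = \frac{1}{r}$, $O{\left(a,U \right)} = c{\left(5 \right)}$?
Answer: $\frac{63001}{20164} \approx 3.1244$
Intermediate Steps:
$c{\left(R \right)} = \frac{2}{3}$ ($c{\left(R \right)} = \left(- \frac{1}{6}\right) \left(-4\right) = \frac{2}{3}$)
$O{\left(a,U \right)} = \frac{2}{3}$
$G{\left(f,Z \right)} = 42 + 6 f^{2}$ ($G{\left(f,Z \right)} = 42 + 6 \left(f + 0\right)^{2} = 42 + 6 f^{2}$)
$B = \frac{11}{6}$ ($B = - \frac{3}{2} + \frac{\left(-4 - -10\right) + \frac{2}{3}}{2} = - \frac{3}{2} + \frac{\left(-4 + 10\right) + \frac{2}{3}}{2} = - \frac{3}{2} + \frac{6 + \frac{2}{3}}{2} = - \frac{3}{2} + \frac{1}{2} \cdot \frac{20}{3} = - \frac{3}{2} + \frac{10}{3} = \frac{11}{6} \approx 1.8333$)
$\left(B - \frac{28}{G{\left(8,Q{\left(5,-1 \right)} \right)}}\right)^{2} = \left(\frac{11}{6} - \frac{28}{42 + 6 \cdot 8^{2}}\right)^{2} = \left(\frac{11}{6} - \frac{28}{42 + 6 \cdot 64}\right)^{2} = \left(\frac{11}{6} - \frac{28}{42 + 384}\right)^{2} = \left(\frac{11}{6} - \frac{28}{426}\right)^{2} = \left(\frac{11}{6} - \frac{14}{213}\right)^{2} = \left(\frac{251}{142}\right)^{2} = \frac{63001}{20164}$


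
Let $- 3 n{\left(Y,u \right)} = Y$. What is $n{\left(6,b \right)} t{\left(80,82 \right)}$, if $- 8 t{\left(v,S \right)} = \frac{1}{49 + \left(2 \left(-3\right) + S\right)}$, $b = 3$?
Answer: $\frac{1}{500} \approx 0.002$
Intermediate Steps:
$n{\left(Y,u \right)} = - \frac{Y}{3}$
$t{\left(v,S \right)} = - \frac{1}{8 \left(43 + S\right)}$ ($t{\left(v,S \right)} = - \frac{1}{8 \left(49 + \left(2 \left(-3\right) + S\right)\right)} = - \frac{1}{8 \left(49 + \left(-6 + S\right)\right)} = - \frac{1}{8 \left(43 + S\right)}$)
$n{\left(6,b \right)} t{\left(80,82 \right)} = \left(- \frac{1}{3}\right) 6 \left(- \frac{1}{344 + 8 \cdot 82}\right) = - 2 \left(- \frac{1}{344 + 656}\right) = - 2 \left(- \frac{1}{1000}\right) = - 2 \left(\left(-1\right) \frac{1}{1000}\right) = \left(-2\right) \left(- \frac{1}{1000}\right) = \frac{1}{500}$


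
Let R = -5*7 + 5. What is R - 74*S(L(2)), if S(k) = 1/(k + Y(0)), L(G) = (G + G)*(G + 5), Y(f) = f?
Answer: -457/14 ≈ -32.643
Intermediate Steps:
L(G) = 2*G*(5 + G) (L(G) = (2*G)*(5 + G) = 2*G*(5 + G))
R = -30 (R = -35 + 5 = -30)
S(k) = 1/k (S(k) = 1/(k + 0) = 1/k)
R - 74*S(L(2)) = -30 - 74*1/(4*(5 + 2)) = -30 - 74/(2*2*7) = -30 - 74/28 = -30 - 74*1/28 = -30 - 37/14 = -457/14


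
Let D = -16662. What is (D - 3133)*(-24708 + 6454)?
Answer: 361337930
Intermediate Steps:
(D - 3133)*(-24708 + 6454) = (-16662 - 3133)*(-24708 + 6454) = -19795*(-18254) = 361337930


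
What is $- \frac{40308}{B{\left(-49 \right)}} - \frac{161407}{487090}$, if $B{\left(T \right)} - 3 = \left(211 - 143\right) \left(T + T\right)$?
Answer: $\frac{18558491693}{3244506490} \approx 5.72$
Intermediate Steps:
$B{\left(T \right)} = 3 + 136 T$ ($B{\left(T \right)} = 3 + \left(211 - 143\right) \left(T + T\right) = 3 + 68 \cdot 2 T = 3 + 136 T$)
$- \frac{40308}{B{\left(-49 \right)}} - \frac{161407}{487090} = - \frac{40308}{3 + 136 \left(-49\right)} - \frac{161407}{487090} = - \frac{40308}{3 - 6664} - \frac{161407}{487090} = - \frac{40308}{-6661} - \frac{161407}{487090} = \left(-40308\right) \left(- \frac{1}{6661}\right) - \frac{161407}{487090} = \frac{40308}{6661} - \frac{161407}{487090} = \frac{18558491693}{3244506490}$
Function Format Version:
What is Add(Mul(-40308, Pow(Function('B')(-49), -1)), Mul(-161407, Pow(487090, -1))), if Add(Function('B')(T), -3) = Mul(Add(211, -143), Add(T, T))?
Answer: Rational(18558491693, 3244506490) ≈ 5.7200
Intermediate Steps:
Function('B')(T) = Add(3, Mul(136, T)) (Function('B')(T) = Add(3, Mul(Add(211, -143), Add(T, T))) = Add(3, Mul(68, Mul(2, T))) = Add(3, Mul(136, T)))
Add(Mul(-40308, Pow(Function('B')(-49), -1)), Mul(-161407, Pow(487090, -1))) = Add(Mul(-40308, Pow(Add(3, Mul(136, -49)), -1)), Mul(-161407, Pow(487090, -1))) = Add(Mul(-40308, Pow(Add(3, -6664), -1)), Mul(-161407, Rational(1, 487090))) = Add(Mul(-40308, Pow(-6661, -1)), Rational(-161407, 487090)) = Add(Mul(-40308, Rational(-1, 6661)), Rational(-161407, 487090)) = Add(Rational(40308, 6661), Rational(-161407, 487090)) = Rational(18558491693, 3244506490)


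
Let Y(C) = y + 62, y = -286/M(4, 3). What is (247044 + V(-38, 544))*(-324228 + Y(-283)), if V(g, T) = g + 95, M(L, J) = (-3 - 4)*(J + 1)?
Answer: -1121389063281/14 ≈ -8.0099e+10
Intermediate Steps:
M(L, J) = -7 - 7*J (M(L, J) = -7*(1 + J) = -7 - 7*J)
V(g, T) = 95 + g
y = 143/14 (y = -286/(-7 - 7*3) = -286/(-7 - 21) = -286/(-28) = -286*(-1/28) = 143/14 ≈ 10.214)
Y(C) = 1011/14 (Y(C) = 143/14 + 62 = 1011/14)
(247044 + V(-38, 544))*(-324228 + Y(-283)) = (247044 + (95 - 38))*(-324228 + 1011/14) = (247044 + 57)*(-4538181/14) = 247101*(-4538181/14) = -1121389063281/14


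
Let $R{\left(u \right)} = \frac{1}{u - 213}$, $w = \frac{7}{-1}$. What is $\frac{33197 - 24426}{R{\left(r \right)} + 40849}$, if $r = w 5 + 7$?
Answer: $\frac{2113811}{9844608} \approx 0.21472$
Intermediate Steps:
$w = -7$ ($w = 7 \left(-1\right) = -7$)
$r = -28$ ($r = \left(-7\right) 5 + 7 = -35 + 7 = -28$)
$R{\left(u \right)} = \frac{1}{-213 + u}$
$\frac{33197 - 24426}{R{\left(r \right)} + 40849} = \frac{33197 - 24426}{\frac{1}{-213 - 28} + 40849} = \frac{8771}{\frac{1}{-241} + 40849} = \frac{8771}{- \frac{1}{241} + 40849} = \frac{8771}{\frac{9844608}{241}} = 8771 \cdot \frac{241}{9844608} = \frac{2113811}{9844608}$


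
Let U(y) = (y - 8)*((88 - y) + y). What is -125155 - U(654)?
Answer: -182003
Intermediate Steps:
U(y) = -704 + 88*y (U(y) = (-8 + y)*88 = -704 + 88*y)
-125155 - U(654) = -125155 - (-704 + 88*654) = -125155 - (-704 + 57552) = -125155 - 1*56848 = -125155 - 56848 = -182003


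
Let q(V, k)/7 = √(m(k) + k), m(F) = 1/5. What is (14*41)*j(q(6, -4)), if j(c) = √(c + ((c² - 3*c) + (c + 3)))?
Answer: 574*√(-4580 - 35*I*√95)/5 ≈ 289.14 - 7774.5*I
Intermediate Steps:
m(F) = ⅕
q(V, k) = 7*√(⅕ + k)
j(c) = √(3 + c² - c) (j(c) = √(c + ((c² - 3*c) + (3 + c))) = √(c + (3 + c² - 2*c)) = √(3 + c² - c))
(14*41)*j(q(6, -4)) = (14*41)*√(3 + (7*√(5 + 25*(-4))/5)² - 7*√(5 + 25*(-4))/5) = 574*√(3 + (7*√(5 - 100)/5)² - 7*√(5 - 100)/5) = 574*√(3 + (7*√(-95)/5)² - 7*√(-95)/5) = 574*√(3 + (7*(I*√95)/5)² - 7*I*√95/5) = 574*√(3 + (7*I*√95/5)² - 7*I*√95/5) = 574*√(3 - 931/5 - 7*I*√95/5) = 574*√(-916/5 - 7*I*√95/5)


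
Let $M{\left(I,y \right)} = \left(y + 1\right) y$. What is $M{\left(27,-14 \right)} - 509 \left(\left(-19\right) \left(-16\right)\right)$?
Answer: $-154554$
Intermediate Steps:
$M{\left(I,y \right)} = y \left(1 + y\right)$ ($M{\left(I,y \right)} = \left(1 + y\right) y = y \left(1 + y\right)$)
$M{\left(27,-14 \right)} - 509 \left(\left(-19\right) \left(-16\right)\right) = - 14 \left(1 - 14\right) - 509 \left(\left(-19\right) \left(-16\right)\right) = \left(-14\right) \left(-13\right) - 154736 = 182 - 154736 = -154554$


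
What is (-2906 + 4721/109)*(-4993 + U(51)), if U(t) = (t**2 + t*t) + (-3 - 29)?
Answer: -55229841/109 ≈ -5.0670e+5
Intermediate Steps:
U(t) = -32 + 2*t**2 (U(t) = (t**2 + t**2) - 32 = 2*t**2 - 32 = -32 + 2*t**2)
(-2906 + 4721/109)*(-4993 + U(51)) = (-2906 + 4721/109)*(-4993 + (-32 + 2*51**2)) = (-2906 + 4721*(1/109))*(-4993 + (-32 + 2*2601)) = (-2906 + 4721/109)*(-4993 + (-32 + 5202)) = -312033*(-4993 + 5170)/109 = -312033/109*177 = -55229841/109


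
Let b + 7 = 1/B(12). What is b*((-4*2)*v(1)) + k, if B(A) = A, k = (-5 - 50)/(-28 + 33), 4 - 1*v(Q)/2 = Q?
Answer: 321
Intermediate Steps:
v(Q) = 8 - 2*Q
k = -11 (k = -55/5 = -55*⅕ = -11)
b = -83/12 (b = -7 + 1/12 = -83/12 ≈ -6.9167)
b*((-4*2)*v(1)) + k = -83*(-4*2)*(8 - 2*1)/12 - 11 = -(-166)*(8 - 2)/3 - 11 = -(-166)*6/3 - 11 = -83/12*(-48) - 11 = 332 - 11 = 321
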